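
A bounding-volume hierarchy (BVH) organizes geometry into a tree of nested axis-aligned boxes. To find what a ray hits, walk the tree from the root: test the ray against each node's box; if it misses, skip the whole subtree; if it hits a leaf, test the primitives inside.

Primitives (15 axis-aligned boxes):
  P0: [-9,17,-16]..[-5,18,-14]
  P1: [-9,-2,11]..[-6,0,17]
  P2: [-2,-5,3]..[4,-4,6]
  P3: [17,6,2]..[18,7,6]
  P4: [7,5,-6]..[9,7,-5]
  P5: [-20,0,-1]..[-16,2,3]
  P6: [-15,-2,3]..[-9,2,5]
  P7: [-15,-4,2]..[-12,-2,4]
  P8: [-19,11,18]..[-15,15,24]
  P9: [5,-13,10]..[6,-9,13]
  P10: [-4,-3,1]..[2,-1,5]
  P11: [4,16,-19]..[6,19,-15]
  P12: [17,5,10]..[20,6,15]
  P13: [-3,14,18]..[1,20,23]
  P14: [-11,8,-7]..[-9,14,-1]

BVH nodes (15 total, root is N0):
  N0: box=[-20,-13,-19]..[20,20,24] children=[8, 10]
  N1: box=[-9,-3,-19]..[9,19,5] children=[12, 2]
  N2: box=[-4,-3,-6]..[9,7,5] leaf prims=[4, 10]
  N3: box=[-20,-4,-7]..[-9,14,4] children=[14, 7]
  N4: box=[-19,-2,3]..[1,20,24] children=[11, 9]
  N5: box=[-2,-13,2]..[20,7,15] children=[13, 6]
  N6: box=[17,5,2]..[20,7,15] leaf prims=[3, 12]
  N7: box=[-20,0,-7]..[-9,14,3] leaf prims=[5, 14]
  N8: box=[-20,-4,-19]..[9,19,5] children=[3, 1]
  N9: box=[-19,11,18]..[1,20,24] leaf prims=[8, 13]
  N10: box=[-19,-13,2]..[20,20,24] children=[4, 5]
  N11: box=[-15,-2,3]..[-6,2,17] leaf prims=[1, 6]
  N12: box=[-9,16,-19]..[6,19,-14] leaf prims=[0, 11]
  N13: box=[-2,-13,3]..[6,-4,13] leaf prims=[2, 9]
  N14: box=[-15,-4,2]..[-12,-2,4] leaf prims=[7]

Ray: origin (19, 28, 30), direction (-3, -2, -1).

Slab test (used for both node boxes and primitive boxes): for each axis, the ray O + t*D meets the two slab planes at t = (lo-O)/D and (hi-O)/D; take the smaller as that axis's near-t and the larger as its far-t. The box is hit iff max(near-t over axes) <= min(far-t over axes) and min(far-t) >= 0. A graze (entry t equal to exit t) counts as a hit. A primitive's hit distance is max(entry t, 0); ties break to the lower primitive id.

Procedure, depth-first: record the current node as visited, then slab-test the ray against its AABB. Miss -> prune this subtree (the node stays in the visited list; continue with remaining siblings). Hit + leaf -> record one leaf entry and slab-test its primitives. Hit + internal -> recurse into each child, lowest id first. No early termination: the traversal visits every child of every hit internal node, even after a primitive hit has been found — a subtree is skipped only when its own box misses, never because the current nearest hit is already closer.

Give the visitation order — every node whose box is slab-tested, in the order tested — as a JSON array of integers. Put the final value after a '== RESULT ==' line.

Walk:
N0 x:[-1/3,13] y:[4,41/2] z:[6,49] -> hit [6,13], descend [8, 10]
  N8 x:[10/3,13] y:[9/2,16] z:[25,49] -> miss, prune
  N10 x:[-1/3,38/3] y:[4,41/2] z:[6,28] -> hit [6,38/3], descend [4, 5]
    N4 x:[6,38/3] y:[4,15] z:[6,27] -> hit [6,38/3], descend [9, 11]
      N9 x:[6,38/3] y:[4,17/2] z:[6,12] -> hit [6,17/2] leaf, test {P8(miss), P13@t=7}
      N11 x:[25/3,34/3] y:[13,15] z:[13,27] -> miss, prune
    N5 x:[-1/3,7] y:[21/2,41/2] z:[15,28] -> miss, prune

Summary -> nodes [0, 8, 10, 4, 9, 11, 5]; box-tests=7; leaf-entries=1; first=P13

== RESULT ==
[0, 8, 10, 4, 9, 11, 5]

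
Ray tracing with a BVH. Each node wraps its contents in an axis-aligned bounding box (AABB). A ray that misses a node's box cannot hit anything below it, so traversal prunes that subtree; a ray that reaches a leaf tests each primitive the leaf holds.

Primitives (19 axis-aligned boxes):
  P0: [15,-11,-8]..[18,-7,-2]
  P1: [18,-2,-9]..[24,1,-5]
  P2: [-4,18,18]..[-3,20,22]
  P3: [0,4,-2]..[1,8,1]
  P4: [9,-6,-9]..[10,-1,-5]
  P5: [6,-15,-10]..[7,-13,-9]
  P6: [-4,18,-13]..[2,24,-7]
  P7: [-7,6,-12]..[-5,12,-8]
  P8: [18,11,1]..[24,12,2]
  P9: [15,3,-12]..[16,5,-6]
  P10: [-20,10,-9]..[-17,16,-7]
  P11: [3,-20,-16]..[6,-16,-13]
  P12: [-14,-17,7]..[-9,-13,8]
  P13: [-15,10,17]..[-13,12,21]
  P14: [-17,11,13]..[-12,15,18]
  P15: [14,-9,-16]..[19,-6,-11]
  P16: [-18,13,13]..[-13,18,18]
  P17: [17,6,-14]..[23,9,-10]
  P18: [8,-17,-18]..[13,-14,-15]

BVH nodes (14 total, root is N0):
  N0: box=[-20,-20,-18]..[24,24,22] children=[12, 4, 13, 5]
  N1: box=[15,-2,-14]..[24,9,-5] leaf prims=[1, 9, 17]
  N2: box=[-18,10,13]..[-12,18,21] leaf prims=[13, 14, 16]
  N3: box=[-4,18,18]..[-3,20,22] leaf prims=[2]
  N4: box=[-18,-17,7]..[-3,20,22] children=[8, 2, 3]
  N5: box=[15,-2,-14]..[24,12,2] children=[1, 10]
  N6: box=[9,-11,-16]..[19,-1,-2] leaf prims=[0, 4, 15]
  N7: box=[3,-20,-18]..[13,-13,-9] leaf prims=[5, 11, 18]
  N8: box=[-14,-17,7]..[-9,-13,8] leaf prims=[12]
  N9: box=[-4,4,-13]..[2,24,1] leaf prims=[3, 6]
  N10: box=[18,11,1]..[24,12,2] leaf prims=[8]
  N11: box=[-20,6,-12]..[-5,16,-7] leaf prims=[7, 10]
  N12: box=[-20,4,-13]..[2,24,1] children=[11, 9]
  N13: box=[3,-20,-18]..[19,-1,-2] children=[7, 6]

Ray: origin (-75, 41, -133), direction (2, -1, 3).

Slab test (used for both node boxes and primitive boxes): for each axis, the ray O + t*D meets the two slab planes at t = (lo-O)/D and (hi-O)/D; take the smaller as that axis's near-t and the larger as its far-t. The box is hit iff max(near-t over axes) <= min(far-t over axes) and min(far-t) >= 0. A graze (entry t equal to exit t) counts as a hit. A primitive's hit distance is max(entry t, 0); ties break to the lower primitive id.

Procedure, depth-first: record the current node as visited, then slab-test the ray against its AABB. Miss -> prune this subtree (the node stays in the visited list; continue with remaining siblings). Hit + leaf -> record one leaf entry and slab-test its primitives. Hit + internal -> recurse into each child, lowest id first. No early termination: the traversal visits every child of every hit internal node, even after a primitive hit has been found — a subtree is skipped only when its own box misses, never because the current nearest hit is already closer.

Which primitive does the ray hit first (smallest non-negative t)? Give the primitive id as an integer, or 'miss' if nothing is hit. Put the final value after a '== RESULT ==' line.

Trace the traversal:
N0 x:[55/2,99/2] y:[17,61] z:[115/3,155/3] -> hit [115/3,99/2], descend [4, 5, 12, 13]
  N4 x:[57/2,36] y:[21,58] z:[140/3,155/3] -> miss, prune
  N5 x:[45,99/2] y:[29,43] z:[119/3,45] -> miss, prune
  N12 x:[55/2,77/2] y:[17,37] z:[40,134/3] -> miss, prune
  N13 x:[39,47] y:[42,61] z:[115/3,131/3] -> hit [42,131/3], descend [6, 7]
    N6 x:[42,47] y:[42,52] z:[39,131/3] -> hit [42,131/3] leaf, test {P0(miss), P4@t=42, P15(miss)}
    N7 x:[39,44] y:[54,61] z:[115/3,124/3] -> miss, prune

Summary -> nodes [0, 4, 5, 12, 13, 6, 7]; box-tests=7; leaf-entries=1; first=P4

== RESULT ==
4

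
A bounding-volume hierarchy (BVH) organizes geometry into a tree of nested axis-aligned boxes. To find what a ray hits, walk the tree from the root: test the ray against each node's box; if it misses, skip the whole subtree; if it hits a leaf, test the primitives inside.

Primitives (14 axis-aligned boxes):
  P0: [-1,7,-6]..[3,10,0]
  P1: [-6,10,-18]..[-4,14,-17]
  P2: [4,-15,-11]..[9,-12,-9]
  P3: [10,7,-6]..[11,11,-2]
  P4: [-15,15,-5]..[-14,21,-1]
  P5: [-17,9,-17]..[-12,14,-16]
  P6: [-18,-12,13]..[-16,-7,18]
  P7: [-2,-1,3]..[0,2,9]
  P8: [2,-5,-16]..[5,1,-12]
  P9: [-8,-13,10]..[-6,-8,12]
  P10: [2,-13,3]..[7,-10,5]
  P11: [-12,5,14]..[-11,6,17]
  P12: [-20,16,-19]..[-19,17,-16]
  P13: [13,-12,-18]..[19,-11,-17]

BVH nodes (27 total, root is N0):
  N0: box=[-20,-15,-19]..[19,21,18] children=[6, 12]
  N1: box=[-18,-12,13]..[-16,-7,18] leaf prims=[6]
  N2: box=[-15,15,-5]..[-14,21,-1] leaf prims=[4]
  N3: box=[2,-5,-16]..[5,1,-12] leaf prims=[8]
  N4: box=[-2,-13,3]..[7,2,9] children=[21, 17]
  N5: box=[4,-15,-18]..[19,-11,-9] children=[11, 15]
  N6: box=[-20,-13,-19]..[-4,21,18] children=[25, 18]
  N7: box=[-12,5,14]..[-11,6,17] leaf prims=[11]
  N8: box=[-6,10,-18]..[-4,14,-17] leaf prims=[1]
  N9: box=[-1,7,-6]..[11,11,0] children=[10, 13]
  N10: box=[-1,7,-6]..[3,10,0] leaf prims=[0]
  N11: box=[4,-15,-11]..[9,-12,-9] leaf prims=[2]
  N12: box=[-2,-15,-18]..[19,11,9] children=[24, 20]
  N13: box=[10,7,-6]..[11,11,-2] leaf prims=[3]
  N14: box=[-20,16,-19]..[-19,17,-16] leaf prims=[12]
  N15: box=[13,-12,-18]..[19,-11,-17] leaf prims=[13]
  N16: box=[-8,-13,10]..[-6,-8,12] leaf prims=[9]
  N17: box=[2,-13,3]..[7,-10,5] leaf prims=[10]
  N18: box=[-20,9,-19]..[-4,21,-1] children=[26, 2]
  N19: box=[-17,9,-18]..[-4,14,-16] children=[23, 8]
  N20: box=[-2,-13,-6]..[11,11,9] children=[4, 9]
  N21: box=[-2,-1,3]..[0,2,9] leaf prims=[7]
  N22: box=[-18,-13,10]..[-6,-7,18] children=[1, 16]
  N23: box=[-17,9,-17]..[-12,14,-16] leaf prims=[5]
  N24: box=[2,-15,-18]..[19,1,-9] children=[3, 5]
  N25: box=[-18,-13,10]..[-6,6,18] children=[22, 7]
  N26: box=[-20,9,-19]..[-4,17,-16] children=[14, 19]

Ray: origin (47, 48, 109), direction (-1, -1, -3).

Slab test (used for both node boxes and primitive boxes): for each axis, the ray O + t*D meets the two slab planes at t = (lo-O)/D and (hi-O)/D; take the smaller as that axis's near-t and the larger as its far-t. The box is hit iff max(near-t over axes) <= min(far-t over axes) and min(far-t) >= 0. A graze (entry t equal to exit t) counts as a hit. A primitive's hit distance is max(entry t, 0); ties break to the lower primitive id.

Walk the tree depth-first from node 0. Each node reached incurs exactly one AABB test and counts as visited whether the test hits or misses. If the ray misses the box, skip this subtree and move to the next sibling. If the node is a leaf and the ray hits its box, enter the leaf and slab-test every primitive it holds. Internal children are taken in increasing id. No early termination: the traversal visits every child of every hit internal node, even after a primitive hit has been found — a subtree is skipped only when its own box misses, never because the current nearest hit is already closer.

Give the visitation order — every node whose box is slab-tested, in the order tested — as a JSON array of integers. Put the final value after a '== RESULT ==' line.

Traverse from the root:
N0 x:[28,67] y:[27,63] z:[91/3,128/3] -> hit [91/3,128/3], descend [6, 12]
  N6 x:[51,67] y:[27,61] z:[91/3,128/3] -> miss, prune
  N12 x:[28,49] y:[37,63] z:[100/3,127/3] -> hit [37,127/3], descend [20, 24]
    N20 x:[36,49] y:[37,61] z:[100/3,115/3] -> hit [37,115/3], descend [4, 9]
      N4 x:[40,49] y:[46,61] z:[100/3,106/3] -> miss, prune
      N9 x:[36,48] y:[37,41] z:[109/3,115/3] -> hit [37,115/3], descend [10, 13]
        N10 x:[44,48] y:[38,41] z:[109/3,115/3] -> miss, prune
        N13 x:[36,37] y:[37,41] z:[37,115/3] -> hit [37,37] leaf, test {P3@t=37}
    N24 x:[28,45] y:[47,63] z:[118/3,127/3] -> miss, prune

9 AABB tests over nodes [0, 6, 12, 20, 4, 9, 10, 13, 24]; 1 leaf entered; closest P3.

== RESULT ==
[0, 6, 12, 20, 4, 9, 10, 13, 24]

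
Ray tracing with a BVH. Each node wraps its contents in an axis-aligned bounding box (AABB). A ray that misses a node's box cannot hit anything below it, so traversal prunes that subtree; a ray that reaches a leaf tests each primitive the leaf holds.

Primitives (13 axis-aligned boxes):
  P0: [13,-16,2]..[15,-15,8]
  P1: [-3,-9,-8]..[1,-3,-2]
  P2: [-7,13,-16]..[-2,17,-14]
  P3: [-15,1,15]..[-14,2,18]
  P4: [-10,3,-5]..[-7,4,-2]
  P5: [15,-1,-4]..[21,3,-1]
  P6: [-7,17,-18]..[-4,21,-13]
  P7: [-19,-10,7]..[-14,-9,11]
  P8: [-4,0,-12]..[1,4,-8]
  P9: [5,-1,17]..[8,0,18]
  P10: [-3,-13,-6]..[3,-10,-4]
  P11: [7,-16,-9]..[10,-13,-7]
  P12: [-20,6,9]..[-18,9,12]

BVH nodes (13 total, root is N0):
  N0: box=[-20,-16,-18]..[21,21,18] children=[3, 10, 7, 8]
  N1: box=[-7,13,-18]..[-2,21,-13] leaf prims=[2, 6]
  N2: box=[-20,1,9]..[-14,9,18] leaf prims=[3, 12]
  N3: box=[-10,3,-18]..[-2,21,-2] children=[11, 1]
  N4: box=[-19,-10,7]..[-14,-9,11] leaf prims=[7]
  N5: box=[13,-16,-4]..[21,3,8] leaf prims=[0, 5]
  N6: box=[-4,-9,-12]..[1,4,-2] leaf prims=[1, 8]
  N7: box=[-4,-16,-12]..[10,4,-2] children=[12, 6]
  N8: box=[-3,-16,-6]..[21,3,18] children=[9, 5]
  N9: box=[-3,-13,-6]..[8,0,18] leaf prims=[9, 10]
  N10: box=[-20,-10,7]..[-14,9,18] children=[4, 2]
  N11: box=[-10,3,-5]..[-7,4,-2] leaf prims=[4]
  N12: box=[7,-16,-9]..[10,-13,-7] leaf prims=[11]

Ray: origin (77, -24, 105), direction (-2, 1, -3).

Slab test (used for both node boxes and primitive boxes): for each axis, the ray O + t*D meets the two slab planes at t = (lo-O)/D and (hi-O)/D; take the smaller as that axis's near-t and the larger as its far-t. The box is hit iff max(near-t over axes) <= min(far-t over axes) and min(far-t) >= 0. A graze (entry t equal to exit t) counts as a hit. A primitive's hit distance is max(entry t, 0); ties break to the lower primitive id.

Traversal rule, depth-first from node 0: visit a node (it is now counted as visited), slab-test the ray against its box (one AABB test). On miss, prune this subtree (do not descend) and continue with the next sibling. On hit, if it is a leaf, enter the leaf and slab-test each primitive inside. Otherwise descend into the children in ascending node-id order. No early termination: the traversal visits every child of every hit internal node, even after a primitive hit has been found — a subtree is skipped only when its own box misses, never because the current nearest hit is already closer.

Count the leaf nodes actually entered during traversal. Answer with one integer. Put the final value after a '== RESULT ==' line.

Traverse from the root:
N0 x:[28,97/2] y:[8,45] z:[29,41] -> hit [29,41], descend [3, 7, 8, 10]
  N3 x:[79/2,87/2] y:[27,45] z:[107/3,41] -> hit [79/2,41], descend [1, 11]
    N1 x:[79/2,42] y:[37,45] z:[118/3,41] -> hit [79/2,41] leaf, test {P2@t=119/3, P6@t=41}
    N11 x:[42,87/2] y:[27,28] z:[107/3,110/3] -> miss, prune
  N7 x:[67/2,81/2] y:[8,28] z:[107/3,39] -> miss, prune
  N8 x:[28,40] y:[8,27] z:[29,37] -> miss, prune
  N10 x:[91/2,97/2] y:[14,33] z:[29,98/3] -> miss, prune

order=[0, 3, 1, 11, 7, 8, 10]  |boxes|=7  |leaves|=1  hit=P2

== RESULT ==
1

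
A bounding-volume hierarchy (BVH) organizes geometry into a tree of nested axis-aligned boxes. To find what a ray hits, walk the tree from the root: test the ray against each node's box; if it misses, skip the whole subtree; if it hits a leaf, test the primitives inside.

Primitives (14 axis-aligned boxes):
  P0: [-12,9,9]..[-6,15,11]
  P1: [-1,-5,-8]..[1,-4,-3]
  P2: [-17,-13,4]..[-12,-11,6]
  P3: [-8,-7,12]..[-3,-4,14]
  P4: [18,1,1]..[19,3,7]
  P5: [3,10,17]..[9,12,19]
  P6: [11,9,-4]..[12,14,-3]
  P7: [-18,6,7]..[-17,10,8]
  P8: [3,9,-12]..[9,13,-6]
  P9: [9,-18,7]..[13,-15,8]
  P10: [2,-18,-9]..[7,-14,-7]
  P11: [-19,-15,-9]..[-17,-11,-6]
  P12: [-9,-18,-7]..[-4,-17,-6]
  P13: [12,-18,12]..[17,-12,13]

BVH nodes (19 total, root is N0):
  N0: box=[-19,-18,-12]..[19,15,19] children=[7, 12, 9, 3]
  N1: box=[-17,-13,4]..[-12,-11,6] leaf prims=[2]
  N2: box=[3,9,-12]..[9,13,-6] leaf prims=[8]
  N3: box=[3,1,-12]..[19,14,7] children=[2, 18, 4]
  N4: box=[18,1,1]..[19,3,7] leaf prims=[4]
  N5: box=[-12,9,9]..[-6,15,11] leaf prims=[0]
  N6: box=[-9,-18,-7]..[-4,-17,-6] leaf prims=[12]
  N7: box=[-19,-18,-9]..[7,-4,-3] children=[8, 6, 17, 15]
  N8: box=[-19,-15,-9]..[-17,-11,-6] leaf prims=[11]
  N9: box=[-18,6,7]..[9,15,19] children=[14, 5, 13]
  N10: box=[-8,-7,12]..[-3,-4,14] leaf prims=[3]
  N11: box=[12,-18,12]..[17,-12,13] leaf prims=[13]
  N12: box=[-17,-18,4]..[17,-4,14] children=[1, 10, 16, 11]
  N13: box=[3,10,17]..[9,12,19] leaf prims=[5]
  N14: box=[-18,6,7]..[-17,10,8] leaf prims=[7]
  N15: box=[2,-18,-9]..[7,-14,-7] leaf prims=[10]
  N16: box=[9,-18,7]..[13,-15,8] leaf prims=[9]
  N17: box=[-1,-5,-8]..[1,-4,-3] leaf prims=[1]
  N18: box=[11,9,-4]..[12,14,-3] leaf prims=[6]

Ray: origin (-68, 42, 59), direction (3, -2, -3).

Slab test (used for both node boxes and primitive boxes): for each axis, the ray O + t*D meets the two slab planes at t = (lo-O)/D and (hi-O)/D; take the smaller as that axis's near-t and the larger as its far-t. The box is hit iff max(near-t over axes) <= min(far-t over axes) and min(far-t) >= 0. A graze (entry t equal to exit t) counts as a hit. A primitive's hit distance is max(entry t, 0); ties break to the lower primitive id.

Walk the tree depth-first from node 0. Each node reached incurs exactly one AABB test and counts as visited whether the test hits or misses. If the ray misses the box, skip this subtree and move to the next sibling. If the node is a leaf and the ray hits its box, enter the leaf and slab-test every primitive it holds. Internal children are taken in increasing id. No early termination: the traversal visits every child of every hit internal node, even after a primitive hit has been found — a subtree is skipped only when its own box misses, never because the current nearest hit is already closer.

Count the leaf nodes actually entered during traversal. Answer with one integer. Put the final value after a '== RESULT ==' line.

Traverse from the root:
N0 x:[49/3,29] y:[27/2,30] z:[40/3,71/3] -> hit [49/3,71/3], descend [3, 7, 9, 12]
  N3 x:[71/3,29] y:[14,41/2] z:[52/3,71/3] -> miss, prune
  N7 x:[49/3,25] y:[23,30] z:[62/3,68/3] -> miss, prune
  N9 x:[50/3,77/3] y:[27/2,18] z:[40/3,52/3] -> hit [50/3,52/3], descend [5, 13, 14]
    N5 x:[56/3,62/3] y:[27/2,33/2] z:[16,50/3] -> miss, prune
    N13 x:[71/3,77/3] y:[15,16] z:[40/3,14] -> miss, prune
    N14 x:[50/3,17] y:[16,18] z:[17,52/3] -> hit [17,17] leaf, test {P7@t=17}
  N12 x:[17,85/3] y:[23,30] z:[15,55/3] -> miss, prune

8 AABB tests over nodes [0, 3, 7, 9, 5, 13, 14, 12]; 1 leaf entered; closest P7.

== RESULT ==
1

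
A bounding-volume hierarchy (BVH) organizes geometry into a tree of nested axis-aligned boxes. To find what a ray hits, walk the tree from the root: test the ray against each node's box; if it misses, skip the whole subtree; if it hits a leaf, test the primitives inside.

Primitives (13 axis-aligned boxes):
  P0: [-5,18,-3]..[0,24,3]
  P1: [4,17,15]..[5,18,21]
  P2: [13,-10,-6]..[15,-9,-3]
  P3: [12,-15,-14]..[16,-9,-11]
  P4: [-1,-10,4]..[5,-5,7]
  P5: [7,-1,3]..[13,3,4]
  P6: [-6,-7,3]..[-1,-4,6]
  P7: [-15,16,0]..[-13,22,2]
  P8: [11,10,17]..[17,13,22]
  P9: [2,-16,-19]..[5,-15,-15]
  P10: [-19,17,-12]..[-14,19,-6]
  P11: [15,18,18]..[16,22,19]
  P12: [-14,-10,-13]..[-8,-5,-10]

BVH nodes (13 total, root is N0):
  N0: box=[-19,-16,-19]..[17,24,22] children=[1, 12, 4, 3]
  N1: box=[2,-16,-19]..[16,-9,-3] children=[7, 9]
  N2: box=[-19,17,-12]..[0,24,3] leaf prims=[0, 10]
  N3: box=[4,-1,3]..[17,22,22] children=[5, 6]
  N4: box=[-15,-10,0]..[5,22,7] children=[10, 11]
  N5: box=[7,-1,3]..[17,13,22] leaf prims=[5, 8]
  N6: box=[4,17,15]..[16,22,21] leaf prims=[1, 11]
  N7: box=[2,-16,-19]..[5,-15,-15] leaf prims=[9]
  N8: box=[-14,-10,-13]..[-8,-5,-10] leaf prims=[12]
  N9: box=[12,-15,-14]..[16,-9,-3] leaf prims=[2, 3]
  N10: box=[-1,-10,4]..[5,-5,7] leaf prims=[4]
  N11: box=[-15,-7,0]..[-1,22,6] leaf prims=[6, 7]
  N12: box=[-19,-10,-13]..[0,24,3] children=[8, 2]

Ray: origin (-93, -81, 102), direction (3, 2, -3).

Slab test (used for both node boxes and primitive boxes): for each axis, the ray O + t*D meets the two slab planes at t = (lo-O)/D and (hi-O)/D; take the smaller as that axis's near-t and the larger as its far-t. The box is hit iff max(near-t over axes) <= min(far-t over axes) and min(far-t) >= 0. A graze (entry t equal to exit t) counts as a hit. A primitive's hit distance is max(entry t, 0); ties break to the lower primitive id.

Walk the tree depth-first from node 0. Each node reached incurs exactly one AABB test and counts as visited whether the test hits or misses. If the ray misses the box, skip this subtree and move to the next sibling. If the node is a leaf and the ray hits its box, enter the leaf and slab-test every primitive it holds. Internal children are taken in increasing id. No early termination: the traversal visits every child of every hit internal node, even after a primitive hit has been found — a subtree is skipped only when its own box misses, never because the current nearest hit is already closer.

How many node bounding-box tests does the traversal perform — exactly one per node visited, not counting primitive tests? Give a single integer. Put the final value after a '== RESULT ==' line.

Trace the traversal:
N0 x:[74/3,110/3] y:[65/2,105/2] z:[80/3,121/3] -> hit [65/2,110/3], descend [1, 3, 4, 12]
  N1 x:[95/3,109/3] y:[65/2,36] z:[35,121/3] -> hit [35,36], descend [7, 9]
    N7 x:[95/3,98/3] y:[65/2,33] z:[39,121/3] -> miss, prune
    N9 x:[35,109/3] y:[33,36] z:[35,116/3] -> hit [35,36] leaf, test {P2@t=71/2, P3(miss)}
  N3 x:[97/3,110/3] y:[40,103/2] z:[80/3,33] -> miss, prune
  N4 x:[26,98/3] y:[71/2,103/2] z:[95/3,34] -> miss, prune
  N12 x:[74/3,31] y:[71/2,105/2] z:[33,115/3] -> miss, prune

7 AABB tests over nodes [0, 1, 7, 9, 3, 4, 12]; 1 leaf entered; closest P2.

== RESULT ==
7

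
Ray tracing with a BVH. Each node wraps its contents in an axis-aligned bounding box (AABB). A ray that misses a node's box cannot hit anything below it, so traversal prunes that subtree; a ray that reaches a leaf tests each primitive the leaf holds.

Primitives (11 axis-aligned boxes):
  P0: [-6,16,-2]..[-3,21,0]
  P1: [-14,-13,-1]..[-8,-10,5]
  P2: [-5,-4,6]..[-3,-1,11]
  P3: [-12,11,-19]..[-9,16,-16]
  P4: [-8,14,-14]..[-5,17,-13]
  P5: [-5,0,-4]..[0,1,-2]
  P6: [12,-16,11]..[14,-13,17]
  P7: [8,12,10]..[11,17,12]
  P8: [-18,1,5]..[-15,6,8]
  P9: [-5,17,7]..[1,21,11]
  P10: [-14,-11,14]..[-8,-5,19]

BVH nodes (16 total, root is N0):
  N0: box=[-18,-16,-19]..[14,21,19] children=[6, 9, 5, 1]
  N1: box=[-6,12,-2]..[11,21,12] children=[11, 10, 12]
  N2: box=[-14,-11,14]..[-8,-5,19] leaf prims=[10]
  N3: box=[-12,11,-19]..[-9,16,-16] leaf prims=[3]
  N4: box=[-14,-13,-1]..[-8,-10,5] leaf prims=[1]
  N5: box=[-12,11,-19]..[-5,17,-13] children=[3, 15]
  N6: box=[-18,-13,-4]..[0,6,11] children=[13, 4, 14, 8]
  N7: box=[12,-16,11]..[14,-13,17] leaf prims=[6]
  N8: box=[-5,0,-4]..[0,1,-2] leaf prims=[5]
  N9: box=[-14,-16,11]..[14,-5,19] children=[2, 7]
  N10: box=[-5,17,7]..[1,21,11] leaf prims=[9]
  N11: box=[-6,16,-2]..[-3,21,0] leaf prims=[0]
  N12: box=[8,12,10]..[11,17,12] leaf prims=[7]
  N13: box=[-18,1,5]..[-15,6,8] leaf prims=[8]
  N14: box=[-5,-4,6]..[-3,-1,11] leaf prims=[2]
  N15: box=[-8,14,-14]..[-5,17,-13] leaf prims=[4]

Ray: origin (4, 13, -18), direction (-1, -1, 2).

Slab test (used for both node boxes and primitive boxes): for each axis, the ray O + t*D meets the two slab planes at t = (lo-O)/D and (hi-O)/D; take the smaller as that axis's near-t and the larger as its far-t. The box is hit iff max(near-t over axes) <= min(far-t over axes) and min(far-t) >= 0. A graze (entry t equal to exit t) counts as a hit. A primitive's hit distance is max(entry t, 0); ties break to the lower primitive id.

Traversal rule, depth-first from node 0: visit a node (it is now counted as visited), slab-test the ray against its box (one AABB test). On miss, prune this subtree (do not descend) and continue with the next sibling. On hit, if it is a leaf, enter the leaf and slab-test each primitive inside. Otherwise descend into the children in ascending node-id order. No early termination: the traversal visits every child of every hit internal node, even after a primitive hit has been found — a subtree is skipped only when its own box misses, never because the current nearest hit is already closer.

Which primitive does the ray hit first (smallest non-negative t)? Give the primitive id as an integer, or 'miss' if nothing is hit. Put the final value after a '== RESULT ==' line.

Traverse from the root:
N0 x:[-10,22] y:[-8,29] z:[-1/2,37/2] -> hit [-1/2,37/2], descend [1, 5, 6, 9]
  N1 x:[-7,10] y:[-8,1] z:[8,15] -> miss, prune
  N5 x:[9,16] y:[-4,2] z:[-1/2,5/2] -> miss, prune
  N6 x:[4,22] y:[7,26] z:[7,29/2] -> hit [7,29/2], descend [4, 8, 13, 14]
    N4 x:[12,18] y:[23,26] z:[17/2,23/2] -> miss, prune
    N8 x:[4,9] y:[12,13] z:[7,8] -> miss, prune
    N13 x:[19,22] y:[7,12] z:[23/2,13] -> miss, prune
    N14 x:[7,9] y:[14,17] z:[12,29/2] -> miss, prune
  N9 x:[-10,18] y:[18,29] z:[29/2,37/2] -> hit [18,18], descend [2, 7]
    N2 x:[12,18] y:[18,24] z:[16,37/2] -> hit [18,18] leaf, test {P10@t=18}
    N7 x:[-10,-8] y:[26,29] z:[29/2,35/2] -> miss, prune

11 AABB tests over nodes [0, 1, 5, 6, 4, 8, 13, 14, 9, 2, 7]; 1 leaf entered; closest P10.

== RESULT ==
10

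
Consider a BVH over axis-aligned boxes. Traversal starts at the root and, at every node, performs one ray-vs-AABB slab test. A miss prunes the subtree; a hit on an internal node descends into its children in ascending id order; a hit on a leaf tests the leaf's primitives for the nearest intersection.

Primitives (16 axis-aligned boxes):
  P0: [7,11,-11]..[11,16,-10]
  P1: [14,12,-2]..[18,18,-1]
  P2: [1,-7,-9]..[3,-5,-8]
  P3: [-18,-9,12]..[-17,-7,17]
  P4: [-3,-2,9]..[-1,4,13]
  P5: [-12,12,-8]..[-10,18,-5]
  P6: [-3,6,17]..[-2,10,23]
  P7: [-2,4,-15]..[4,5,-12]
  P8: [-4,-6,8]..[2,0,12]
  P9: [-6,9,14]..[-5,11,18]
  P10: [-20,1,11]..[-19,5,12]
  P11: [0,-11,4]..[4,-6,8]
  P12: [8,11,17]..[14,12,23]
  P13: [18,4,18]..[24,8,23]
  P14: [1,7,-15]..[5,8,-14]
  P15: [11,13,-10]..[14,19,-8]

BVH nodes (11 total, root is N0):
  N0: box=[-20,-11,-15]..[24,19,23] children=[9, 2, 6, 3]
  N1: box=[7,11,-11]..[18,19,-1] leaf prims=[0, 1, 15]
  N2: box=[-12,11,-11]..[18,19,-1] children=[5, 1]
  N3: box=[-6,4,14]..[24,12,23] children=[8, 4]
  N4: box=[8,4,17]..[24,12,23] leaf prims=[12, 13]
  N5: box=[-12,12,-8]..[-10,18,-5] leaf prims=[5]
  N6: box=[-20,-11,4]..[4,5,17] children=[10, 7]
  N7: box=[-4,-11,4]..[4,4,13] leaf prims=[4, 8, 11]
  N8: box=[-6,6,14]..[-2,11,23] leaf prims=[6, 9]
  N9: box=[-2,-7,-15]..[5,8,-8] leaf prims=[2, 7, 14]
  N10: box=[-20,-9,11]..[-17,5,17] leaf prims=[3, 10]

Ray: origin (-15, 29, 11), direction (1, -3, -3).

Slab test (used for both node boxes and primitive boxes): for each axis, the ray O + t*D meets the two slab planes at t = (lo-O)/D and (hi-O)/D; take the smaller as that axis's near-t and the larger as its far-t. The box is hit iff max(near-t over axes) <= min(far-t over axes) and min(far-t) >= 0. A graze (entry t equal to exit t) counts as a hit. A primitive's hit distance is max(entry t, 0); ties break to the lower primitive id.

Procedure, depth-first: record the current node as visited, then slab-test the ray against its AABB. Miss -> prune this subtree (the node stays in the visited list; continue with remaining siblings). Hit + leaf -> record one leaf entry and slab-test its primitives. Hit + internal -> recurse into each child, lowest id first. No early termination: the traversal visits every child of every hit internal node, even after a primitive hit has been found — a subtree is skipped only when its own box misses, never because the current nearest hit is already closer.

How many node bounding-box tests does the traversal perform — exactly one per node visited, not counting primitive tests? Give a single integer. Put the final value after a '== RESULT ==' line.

Trace the traversal:
N0 x:[-5,39] y:[10/3,40/3] z:[-4,26/3] -> hit [10/3,26/3], descend [2, 3, 6, 9]
  N2 x:[3,33] y:[10/3,6] z:[4,22/3] -> hit [4,6], descend [1, 5]
    N1 x:[22,33] y:[10/3,6] z:[4,22/3] -> miss, prune
    N5 x:[3,5] y:[11/3,17/3] z:[16/3,19/3] -> miss, prune
  N3 x:[9,39] y:[17/3,25/3] z:[-4,-1] -> miss, prune
  N6 x:[-5,19] y:[8,40/3] z:[-2,7/3] -> miss, prune
  N9 x:[13,20] y:[7,12] z:[19/3,26/3] -> miss, prune

Visited [0, 2, 1, 5, 3, 6, 9]. Tests: 7 box, 0 leaf. Nearest: miss.

== RESULT ==
7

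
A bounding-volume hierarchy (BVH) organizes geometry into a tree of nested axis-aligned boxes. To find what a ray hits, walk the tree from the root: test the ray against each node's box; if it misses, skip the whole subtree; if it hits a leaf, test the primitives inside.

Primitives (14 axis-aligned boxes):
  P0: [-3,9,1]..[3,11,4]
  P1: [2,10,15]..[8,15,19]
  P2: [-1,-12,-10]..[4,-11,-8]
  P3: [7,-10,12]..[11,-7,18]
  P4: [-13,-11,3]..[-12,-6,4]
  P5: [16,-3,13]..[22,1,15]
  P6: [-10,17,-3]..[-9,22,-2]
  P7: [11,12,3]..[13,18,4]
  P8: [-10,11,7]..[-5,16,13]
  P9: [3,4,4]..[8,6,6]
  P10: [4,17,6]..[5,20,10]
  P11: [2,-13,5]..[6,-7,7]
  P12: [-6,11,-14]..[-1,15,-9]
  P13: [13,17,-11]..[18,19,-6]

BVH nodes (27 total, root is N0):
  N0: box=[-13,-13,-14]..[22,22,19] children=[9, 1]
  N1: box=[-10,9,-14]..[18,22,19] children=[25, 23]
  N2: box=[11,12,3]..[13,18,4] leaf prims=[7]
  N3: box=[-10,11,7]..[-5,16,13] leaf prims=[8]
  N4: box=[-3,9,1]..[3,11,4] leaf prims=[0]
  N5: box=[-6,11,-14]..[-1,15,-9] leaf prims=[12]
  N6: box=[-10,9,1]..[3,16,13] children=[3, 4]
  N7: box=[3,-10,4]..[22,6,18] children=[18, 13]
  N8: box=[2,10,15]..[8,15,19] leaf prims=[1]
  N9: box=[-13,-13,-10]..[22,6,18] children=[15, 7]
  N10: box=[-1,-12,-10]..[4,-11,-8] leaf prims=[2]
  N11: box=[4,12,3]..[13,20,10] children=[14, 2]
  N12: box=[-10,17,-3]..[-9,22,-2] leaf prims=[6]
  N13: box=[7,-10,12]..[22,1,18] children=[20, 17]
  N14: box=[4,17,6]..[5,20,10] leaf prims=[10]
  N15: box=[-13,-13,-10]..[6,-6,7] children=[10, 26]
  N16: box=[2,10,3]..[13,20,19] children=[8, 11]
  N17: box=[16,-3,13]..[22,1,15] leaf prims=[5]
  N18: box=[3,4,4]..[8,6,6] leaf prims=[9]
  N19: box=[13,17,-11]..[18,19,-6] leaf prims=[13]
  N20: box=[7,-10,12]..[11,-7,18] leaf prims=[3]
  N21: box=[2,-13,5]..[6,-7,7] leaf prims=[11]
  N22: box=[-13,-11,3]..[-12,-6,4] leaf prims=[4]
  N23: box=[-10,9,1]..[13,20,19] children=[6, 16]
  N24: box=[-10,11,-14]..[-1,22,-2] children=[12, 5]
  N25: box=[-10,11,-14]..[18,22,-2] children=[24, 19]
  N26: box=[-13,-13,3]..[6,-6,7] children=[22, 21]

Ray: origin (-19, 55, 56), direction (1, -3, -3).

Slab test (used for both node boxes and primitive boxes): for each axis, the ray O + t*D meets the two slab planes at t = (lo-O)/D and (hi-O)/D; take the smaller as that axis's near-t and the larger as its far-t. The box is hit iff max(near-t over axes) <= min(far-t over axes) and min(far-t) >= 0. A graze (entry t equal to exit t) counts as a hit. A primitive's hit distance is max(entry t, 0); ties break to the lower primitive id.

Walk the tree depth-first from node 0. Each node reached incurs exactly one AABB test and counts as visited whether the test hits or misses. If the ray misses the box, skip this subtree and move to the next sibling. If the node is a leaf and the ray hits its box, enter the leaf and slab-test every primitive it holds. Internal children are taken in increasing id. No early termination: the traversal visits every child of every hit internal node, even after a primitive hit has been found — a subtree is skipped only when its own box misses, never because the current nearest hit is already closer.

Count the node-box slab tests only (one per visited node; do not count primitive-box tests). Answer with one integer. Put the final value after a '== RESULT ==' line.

Trace the traversal:
N0 x:[6,41] y:[11,68/3] z:[37/3,70/3] -> hit [37/3,68/3], descend [1, 9]
  N1 x:[9,37] y:[11,46/3] z:[37/3,70/3] -> hit [37/3,46/3], descend [23, 25]
    N23 x:[9,32] y:[35/3,46/3] z:[37/3,55/3] -> hit [37/3,46/3], descend [6, 16]
      N6 x:[9,22] y:[13,46/3] z:[43/3,55/3] -> hit [43/3,46/3], descend [3, 4]
        N3 x:[9,14] y:[13,44/3] z:[43/3,49/3] -> miss, prune
        N4 x:[16,22] y:[44/3,46/3] z:[52/3,55/3] -> miss, prune
      N16 x:[21,32] y:[35/3,15] z:[37/3,53/3] -> miss, prune
    N25 x:[9,37] y:[11,44/3] z:[58/3,70/3] -> miss, prune
  N9 x:[6,41] y:[49/3,68/3] z:[38/3,22] -> hit [49/3,22], descend [7, 15]
    N7 x:[22,41] y:[49/3,65/3] z:[38/3,52/3] -> miss, prune
    N15 x:[6,25] y:[61/3,68/3] z:[49/3,22] -> hit [61/3,22], descend [10, 26]
      N10 x:[18,23] y:[22,67/3] z:[64/3,22] -> hit [22,22] leaf, test {P2@t=22}
      N26 x:[6,25] y:[61/3,68/3] z:[49/3,53/3] -> miss, prune

Summary -> nodes [0, 1, 23, 6, 3, 4, 16, 25, 9, 7, 15, 10, 26]; box-tests=13; leaf-entries=1; first=P2

== RESULT ==
13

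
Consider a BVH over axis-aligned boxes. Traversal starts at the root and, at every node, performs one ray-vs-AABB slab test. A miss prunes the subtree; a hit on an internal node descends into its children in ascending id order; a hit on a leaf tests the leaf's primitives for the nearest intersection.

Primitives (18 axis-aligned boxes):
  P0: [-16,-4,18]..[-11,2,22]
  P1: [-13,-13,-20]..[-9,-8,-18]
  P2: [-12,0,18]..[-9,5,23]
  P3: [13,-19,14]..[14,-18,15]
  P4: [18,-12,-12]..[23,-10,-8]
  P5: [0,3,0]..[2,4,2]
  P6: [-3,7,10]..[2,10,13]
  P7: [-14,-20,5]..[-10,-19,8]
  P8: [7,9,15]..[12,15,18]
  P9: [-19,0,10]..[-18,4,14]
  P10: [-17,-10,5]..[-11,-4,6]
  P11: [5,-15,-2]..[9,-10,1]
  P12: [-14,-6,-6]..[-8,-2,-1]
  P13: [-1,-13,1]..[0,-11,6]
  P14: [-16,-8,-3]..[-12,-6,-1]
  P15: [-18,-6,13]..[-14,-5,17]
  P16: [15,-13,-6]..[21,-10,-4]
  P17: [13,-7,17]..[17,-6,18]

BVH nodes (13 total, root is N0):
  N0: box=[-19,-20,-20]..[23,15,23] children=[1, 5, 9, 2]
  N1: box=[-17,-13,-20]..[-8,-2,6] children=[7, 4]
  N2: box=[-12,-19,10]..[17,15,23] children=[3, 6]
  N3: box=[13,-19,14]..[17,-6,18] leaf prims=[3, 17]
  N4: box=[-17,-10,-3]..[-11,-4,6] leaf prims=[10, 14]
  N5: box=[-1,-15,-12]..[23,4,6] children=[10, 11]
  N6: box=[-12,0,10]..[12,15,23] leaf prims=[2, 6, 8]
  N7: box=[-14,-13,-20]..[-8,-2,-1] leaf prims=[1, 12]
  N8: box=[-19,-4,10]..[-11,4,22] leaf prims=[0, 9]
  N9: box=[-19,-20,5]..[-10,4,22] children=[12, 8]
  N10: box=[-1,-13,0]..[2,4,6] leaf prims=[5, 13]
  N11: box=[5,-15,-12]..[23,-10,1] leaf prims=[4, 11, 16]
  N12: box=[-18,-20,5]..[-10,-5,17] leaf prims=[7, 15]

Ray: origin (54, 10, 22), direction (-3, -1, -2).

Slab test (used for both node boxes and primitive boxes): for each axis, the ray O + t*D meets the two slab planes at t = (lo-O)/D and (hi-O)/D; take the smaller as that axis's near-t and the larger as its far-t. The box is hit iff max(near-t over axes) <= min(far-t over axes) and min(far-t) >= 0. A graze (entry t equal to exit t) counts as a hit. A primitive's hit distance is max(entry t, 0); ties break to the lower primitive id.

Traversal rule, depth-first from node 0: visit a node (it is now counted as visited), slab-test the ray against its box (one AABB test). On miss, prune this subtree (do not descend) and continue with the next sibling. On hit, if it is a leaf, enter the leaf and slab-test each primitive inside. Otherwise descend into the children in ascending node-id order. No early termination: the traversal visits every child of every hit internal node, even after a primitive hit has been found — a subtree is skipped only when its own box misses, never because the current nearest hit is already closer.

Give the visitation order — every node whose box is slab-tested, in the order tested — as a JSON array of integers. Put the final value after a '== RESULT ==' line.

Trace the traversal:
N0 x:[31/3,73/3] y:[-5,30] z:[-1/2,21] -> hit [31/3,21], descend [1, 2, 5, 9]
  N1 x:[62/3,71/3] y:[12,23] z:[8,21] -> hit [62/3,21], descend [4, 7]
    N4 x:[65/3,71/3] y:[14,20] z:[8,25/2] -> miss, prune
    N7 x:[62/3,68/3] y:[12,23] z:[23/2,21] -> hit [62/3,21] leaf, test {P1@t=21, P12(miss)}
  N2 x:[37/3,22] y:[-5,29] z:[-1/2,6] -> miss, prune
  N5 x:[31/3,55/3] y:[6,25] z:[8,17] -> hit [31/3,17], descend [10, 11]
    N10 x:[52/3,55/3] y:[6,23] z:[8,11] -> miss, prune
    N11 x:[31/3,49/3] y:[20,25] z:[21/2,17] -> miss, prune
  N9 x:[64/3,73/3] y:[6,30] z:[0,17/2] -> miss, prune

order=[0, 1, 4, 7, 2, 5, 10, 11, 9]  |boxes|=9  |leaves|=1  hit=P1

== RESULT ==
[0, 1, 4, 7, 2, 5, 10, 11, 9]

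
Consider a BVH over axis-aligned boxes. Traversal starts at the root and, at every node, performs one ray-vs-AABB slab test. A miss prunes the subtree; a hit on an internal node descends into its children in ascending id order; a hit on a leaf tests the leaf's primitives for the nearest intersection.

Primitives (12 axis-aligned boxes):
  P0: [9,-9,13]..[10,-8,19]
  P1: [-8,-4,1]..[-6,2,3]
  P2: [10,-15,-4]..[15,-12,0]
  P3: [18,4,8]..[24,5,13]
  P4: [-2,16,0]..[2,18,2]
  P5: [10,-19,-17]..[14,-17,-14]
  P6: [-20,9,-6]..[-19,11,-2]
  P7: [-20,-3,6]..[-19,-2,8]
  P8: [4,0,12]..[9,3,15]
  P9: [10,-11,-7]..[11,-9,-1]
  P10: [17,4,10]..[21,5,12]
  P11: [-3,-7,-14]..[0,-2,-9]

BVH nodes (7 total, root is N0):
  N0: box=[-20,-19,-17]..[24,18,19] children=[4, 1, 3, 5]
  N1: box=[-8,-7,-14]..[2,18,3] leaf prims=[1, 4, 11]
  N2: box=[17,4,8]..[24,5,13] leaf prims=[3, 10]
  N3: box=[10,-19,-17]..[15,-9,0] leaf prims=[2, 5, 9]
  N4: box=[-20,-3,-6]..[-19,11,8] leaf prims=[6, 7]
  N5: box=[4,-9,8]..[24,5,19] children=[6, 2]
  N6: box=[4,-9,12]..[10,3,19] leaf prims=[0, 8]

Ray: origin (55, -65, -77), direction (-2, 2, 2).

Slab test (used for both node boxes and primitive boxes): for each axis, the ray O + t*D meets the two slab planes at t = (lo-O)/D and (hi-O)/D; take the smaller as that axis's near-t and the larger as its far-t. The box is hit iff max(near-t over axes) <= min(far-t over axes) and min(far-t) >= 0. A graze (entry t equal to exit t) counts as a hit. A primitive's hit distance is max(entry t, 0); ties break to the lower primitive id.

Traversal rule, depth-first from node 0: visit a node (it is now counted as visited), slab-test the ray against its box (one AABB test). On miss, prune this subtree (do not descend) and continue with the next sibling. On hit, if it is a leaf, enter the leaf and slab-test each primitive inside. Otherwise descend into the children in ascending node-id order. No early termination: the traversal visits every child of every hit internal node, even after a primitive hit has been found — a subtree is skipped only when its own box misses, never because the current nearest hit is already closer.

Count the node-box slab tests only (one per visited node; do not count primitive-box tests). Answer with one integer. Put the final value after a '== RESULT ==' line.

Trace the traversal:
N0 x:[31/2,75/2] y:[23,83/2] z:[30,48] -> hit [30,75/2], descend [1, 3, 4, 5]
  N1 x:[53/2,63/2] y:[29,83/2] z:[63/2,40] -> hit [63/2,63/2] leaf, test {P1(miss), P4(miss), P11(miss)}
  N3 x:[20,45/2] y:[23,28] z:[30,77/2] -> miss, prune
  N4 x:[37,75/2] y:[31,38] z:[71/2,85/2] -> hit [37,75/2] leaf, test {P6@t=37, P7(miss)}
  N5 x:[31/2,51/2] y:[28,35] z:[85/2,48] -> miss, prune

order=[0, 1, 3, 4, 5]  |boxes|=5  |leaves|=2  hit=P6

== RESULT ==
5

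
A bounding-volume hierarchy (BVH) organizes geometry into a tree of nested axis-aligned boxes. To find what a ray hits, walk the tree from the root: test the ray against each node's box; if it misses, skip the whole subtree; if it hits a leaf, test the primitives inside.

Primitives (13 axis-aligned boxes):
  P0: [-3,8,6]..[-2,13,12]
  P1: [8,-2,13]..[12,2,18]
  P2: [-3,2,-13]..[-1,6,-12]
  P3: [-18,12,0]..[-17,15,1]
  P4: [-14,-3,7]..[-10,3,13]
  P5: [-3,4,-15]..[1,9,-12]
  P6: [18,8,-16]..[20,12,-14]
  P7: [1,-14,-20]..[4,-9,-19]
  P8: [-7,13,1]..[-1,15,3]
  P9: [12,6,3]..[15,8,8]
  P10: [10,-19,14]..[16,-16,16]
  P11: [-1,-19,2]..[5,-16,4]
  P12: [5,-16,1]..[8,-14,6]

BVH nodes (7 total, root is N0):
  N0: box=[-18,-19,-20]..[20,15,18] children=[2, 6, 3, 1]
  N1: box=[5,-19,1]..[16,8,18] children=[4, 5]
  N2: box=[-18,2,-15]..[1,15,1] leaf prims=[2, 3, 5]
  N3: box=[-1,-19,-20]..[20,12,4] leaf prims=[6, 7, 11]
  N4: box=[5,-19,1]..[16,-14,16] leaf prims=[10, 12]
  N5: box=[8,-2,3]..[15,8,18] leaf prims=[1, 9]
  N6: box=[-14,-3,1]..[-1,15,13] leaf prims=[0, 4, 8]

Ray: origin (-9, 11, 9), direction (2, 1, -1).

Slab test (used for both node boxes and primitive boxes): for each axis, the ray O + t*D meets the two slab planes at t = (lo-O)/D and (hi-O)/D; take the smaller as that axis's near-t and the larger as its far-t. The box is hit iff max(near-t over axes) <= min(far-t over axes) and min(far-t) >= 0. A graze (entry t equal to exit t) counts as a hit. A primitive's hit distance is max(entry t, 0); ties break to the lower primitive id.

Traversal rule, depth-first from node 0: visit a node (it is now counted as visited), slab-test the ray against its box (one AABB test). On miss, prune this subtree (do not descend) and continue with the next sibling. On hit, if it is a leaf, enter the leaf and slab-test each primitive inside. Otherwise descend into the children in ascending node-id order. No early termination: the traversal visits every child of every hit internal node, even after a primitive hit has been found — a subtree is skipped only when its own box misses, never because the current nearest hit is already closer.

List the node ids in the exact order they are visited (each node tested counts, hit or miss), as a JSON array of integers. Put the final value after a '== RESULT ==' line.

Traverse from the root:
N0 x:[-9/2,29/2] y:[-30,4] z:[-9,29] -> hit [-9/2,4], descend [1, 2, 3, 6]
  N1 x:[7,25/2] y:[-30,-3] z:[-9,8] -> miss, prune
  N2 x:[-9/2,5] y:[-9,4] z:[8,24] -> miss, prune
  N3 x:[4,29/2] y:[-30,1] z:[5,29] -> miss, prune
  N6 x:[-5/2,4] y:[-14,4] z:[-4,8] -> hit [-5/2,4] leaf, test {P0(miss), P4(miss), P8(miss)}

Visited [0, 1, 2, 3, 6]. Tests: 5 box, 1 leaf. Nearest: miss.

== RESULT ==
[0, 1, 2, 3, 6]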